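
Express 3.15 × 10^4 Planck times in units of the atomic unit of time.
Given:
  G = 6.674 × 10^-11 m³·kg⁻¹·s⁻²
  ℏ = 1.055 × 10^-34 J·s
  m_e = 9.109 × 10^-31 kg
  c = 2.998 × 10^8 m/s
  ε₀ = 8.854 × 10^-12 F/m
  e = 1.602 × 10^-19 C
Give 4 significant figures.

Planck time: t_P = √(ℏG/c⁵) = 5.392 × 10^-44 s
atomic unit of time: τ_au = (4πε₀)²ℏ³/(m_e e⁴) = 2.423 × 10^-17 s
3.15 × 10^4 × 5.392 × 10^-44 / 2.423 × 10^-17 = 7.010 × 10^-23

7.010 × 10^-23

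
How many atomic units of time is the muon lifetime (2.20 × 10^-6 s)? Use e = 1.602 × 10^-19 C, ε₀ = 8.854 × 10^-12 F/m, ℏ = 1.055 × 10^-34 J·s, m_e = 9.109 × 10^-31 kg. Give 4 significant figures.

9.080 × 10^10

atomic unit of time: τ_au = (4πε₀)²ℏ³/(m_e e⁴) = 2.423 × 10^-17 s.
2.20 × 10^-6 / 2.423 × 10^-17 = 9.080 × 10^10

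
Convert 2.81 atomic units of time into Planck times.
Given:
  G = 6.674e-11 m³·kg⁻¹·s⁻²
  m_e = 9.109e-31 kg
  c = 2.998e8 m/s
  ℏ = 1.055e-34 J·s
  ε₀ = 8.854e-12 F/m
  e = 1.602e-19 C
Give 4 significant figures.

1.263e27

atomic unit of time: τ_au = (4πε₀)²ℏ³/(m_e e⁴) = 2.423e-17 s
Planck time: t_P = √(ℏG/c⁵) = 5.392e-44 s
2.81 × 2.423e-17 / 5.392e-44 = 1.263e27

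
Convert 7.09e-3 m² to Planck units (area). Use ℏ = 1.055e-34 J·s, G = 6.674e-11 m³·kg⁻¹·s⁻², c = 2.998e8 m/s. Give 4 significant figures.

2.713e67

Planck area: A_P = ℏG/c³ = 2.613e-70 m².
7.09e-3 / 2.613e-70 = 2.713e67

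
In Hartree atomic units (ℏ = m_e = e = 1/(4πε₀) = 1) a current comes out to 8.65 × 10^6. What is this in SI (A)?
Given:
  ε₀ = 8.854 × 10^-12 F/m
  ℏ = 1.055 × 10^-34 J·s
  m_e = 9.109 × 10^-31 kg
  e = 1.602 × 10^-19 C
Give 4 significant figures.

5.719 × 10^4 A

One atomic unit of electric current: I_au = e E_h/ℏ = m_e e⁵/((4πε₀)²ℏ³) = 6.612 × 10^-3 A.
8.65 × 10^6 × 6.612 × 10^-3 A = 5.719 × 10^4 A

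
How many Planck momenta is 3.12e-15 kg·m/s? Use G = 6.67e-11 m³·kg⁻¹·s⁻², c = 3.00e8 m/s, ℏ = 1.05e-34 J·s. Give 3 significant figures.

4.79e-16

Planck momentum: p_P = √(ℏc³/G) = 6.52 kg·m/s.
3.12e-15 / 6.52 = 4.79e-16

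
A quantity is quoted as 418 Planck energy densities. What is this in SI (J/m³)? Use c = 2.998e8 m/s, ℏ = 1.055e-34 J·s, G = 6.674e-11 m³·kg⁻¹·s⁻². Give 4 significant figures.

1.936e116 J/m³

One Planck energy density: u_P = c⁷/(ℏG²) = 4.632e113 J/m³.
418 × 4.632e113 J/m³ = 1.936e116 J/m³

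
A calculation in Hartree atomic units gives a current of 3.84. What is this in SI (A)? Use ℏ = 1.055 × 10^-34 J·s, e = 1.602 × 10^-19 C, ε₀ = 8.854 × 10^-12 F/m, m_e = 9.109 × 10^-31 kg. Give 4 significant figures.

One atomic unit of electric current: I_au = e E_h/ℏ = m_e e⁵/((4πε₀)²ℏ³) = 6.612 × 10^-3 A.
3.84 × 6.612 × 10^-3 A = 0.02539 A

0.02539 A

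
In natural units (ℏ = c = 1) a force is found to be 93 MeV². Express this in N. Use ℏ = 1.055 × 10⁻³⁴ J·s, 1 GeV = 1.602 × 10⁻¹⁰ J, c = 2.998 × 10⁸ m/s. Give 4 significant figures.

75.46 N

Force is [E]/[L] = [E]²/(ℏc); restore (ℏc)⁻¹.
1 GeV² → 1/(ℏc) × (1 GeV in J)² = 8.114 × 10⁵ N.
Convert the energy scale: 93 MeV² = 9.30 × 10⁻⁵ GeV².
Result: 9.30 × 10⁻⁵ × 8.114 × 10⁵ = 75.46 N.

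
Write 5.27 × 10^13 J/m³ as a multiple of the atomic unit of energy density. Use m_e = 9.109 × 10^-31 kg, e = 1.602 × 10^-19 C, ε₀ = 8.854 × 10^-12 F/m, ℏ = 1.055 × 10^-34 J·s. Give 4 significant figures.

1.799

atomic unit of energy density: u_au = E_h/a₀³ = m_e⁴e¹⁰/((4πε₀)⁵ℏ⁸) = 2.929 × 10^13 J/m³.
5.27 × 10^13 / 2.929 × 10^13 = 1.799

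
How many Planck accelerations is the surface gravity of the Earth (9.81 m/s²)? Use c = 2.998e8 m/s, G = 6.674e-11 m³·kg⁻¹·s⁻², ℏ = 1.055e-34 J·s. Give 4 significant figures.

1.764e-51

Planck acceleration: a_P = √(c⁷/(ℏG)) = 5.560e51 m/s².
9.81 / 5.560e51 = 1.764e-51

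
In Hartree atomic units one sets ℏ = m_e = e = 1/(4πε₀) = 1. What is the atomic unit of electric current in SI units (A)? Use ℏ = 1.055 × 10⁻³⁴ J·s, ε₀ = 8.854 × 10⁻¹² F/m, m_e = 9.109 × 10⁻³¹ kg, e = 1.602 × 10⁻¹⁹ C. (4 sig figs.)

6.612 × 10⁻³ A

I_au = e E_h/ℏ = m_e e⁵/((4πε₀)²ℏ³)
E_h = 4.354 × 10⁻¹⁸ J
e·E_h/ℏ = 6.612 × 10⁻³ A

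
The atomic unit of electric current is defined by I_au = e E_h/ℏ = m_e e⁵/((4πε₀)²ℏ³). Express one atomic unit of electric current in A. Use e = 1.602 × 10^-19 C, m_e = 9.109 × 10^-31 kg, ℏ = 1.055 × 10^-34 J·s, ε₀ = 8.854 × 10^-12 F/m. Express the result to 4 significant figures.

I_au = e E_h/ℏ = m_e e⁵/((4πε₀)²ℏ³)
E_h = 4.354 × 10^-18 J
e·E_h/ℏ = 6.612 × 10^-3 A

6.612 × 10^-3 A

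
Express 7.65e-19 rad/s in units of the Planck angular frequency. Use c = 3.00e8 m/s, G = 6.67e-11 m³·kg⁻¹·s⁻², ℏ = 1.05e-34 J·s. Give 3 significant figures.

4.11e-62

Planck angular frequency: ω_P = √(c⁵/(ℏG)) = 1.86e43 rad/s.
7.65e-19 / 1.86e43 = 4.11e-62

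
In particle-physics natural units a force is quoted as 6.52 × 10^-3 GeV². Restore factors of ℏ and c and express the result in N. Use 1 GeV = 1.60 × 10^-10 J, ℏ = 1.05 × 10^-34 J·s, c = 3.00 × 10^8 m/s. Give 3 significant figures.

5.30 × 10^3 N

Force is [E]/[L] = [E]²/(ℏc); restore (ℏc)⁻¹.
1 GeV² → 1/(ℏc) × (1 GeV in J)² = 8.13 × 10^5 N.
Result: 6.52 × 10^-3 × 8.13 × 10^5 = 5.30 × 10^3 N.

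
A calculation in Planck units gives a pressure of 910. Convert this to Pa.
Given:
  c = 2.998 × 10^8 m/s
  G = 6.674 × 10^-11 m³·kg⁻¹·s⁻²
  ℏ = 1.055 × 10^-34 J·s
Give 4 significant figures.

One Planck pressure: p_P = c⁷/(ℏG²) = 4.632 × 10^113 Pa.
910 × 4.632 × 10^113 Pa = 4.215 × 10^116 Pa

4.215 × 10^116 Pa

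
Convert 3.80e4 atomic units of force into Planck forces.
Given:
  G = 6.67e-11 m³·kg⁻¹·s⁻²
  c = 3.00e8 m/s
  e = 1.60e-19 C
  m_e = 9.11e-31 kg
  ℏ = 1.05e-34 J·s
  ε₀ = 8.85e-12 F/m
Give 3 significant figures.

2.61e-47

atomic unit of force: F_au = E_h/a₀ = m_e²e⁶/((4πε₀)³ℏ⁴) = 8.33e-8 N
Planck force: F_P = c⁴/G = 1.21e44 N
3.80e4 × 8.33e-8 / 1.21e44 = 2.61e-47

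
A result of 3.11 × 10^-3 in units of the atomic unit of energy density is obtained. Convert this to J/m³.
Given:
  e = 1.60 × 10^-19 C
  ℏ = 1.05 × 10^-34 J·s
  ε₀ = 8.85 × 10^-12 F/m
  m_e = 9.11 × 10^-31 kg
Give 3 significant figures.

One atomic unit of energy density: u_au = E_h/a₀³ = m_e⁴e¹⁰/((4πε₀)⁵ℏ⁸) = 3.01 × 10^13 J/m³.
3.11 × 10^-3 × 3.01 × 10^13 J/m³ = 9.37 × 10^10 J/m³

9.37 × 10^10 J/m³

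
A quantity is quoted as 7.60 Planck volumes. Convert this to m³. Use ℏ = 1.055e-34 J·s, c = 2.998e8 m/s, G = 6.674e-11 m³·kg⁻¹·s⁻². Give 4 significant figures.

One Planck volume: V_P = (ℏG/c³)^(3/2) = 4.224e-105 m³.
7.60 × 4.224e-105 m³ = 3.210e-104 m³

3.210e-104 m³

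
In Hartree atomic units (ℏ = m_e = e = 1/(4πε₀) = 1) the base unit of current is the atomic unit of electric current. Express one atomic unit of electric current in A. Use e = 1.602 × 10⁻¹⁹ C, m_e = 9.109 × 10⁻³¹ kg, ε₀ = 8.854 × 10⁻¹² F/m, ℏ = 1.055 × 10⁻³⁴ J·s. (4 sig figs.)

I_au = e E_h/ℏ = m_e e⁵/((4πε₀)²ℏ³)
E_h = 4.354 × 10⁻¹⁸ J
e·E_h/ℏ = 6.612 × 10⁻³ A

6.612 × 10⁻³ A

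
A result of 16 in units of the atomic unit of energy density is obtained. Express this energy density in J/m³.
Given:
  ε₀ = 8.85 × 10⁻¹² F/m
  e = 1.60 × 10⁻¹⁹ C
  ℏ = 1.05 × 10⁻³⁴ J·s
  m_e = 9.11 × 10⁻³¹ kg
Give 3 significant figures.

One atomic unit of energy density: u_au = E_h/a₀³ = m_e⁴e¹⁰/((4πε₀)⁵ℏ⁸) = 3.01 × 10¹³ J/m³.
16 × 3.01 × 10¹³ J/m³ = 4.82 × 10¹⁴ J/m³

4.82 × 10¹⁴ J/m³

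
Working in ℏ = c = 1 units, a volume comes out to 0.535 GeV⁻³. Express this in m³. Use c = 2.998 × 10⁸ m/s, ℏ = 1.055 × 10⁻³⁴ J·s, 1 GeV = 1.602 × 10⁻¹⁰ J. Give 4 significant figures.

4.117 × 10⁻⁴⁸ m³

Volume is [L]³ = [E]⁻³·(ℏc)³.
1 GeV⁻³ → (ℏc)³ × (1 GeV in J)⁻³ = 7.696 × 10⁻⁴⁸ m³.
Result: 0.535 × 7.696 × 10⁻⁴⁸ = 4.117 × 10⁻⁴⁸ m³.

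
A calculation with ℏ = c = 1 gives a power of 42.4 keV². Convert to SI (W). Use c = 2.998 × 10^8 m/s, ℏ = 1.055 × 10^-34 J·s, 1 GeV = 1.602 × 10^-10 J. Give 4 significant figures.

1.031 × 10^4 W

Power is [E]/[T] = [E]²/ℏ.
1 GeV² → 1/ℏ × (1 GeV in J)² = 2.433 × 10^14 W.
Convert the energy scale: 42.4 keV² = 4.24 × 10^-11 GeV².
Result: 4.24 × 10^-11 × 2.433 × 10^14 = 1.031 × 10^4 W.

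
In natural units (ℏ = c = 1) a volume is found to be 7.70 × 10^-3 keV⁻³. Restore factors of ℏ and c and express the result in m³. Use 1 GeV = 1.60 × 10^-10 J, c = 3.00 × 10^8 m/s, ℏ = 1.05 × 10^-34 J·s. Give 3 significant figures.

5.88 × 10^-32 m³

Volume is [L]³ = [E]⁻³·(ℏc)³.
1 GeV⁻³ → (ℏc)³ × (1 GeV in J)⁻³ = 7.63 × 10^-48 m³.
Convert the energy scale: 7.70 × 10^-3 keV⁻³ = 7.70 × 10^15 GeV⁻³.
Result: 7.70 × 10^15 × 7.63 × 10^-48 = 5.88 × 10^-32 m³.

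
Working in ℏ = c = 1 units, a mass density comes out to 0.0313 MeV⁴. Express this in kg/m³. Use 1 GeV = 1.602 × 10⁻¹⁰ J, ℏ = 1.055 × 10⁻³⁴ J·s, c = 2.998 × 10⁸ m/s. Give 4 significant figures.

Mass density is [E]/(c²[L]³) = [E]⁴/(ℏ³c⁵).
1 GeV⁴ → 1/(ℏ³c⁵) × (1 GeV in J)⁴ = 2.316 × 10²⁰ kg/m³.
Convert the energy scale: 0.0313 MeV⁴ = 3.13 × 10⁻¹⁴ GeV⁴.
Result: 3.13 × 10⁻¹⁴ × 2.316 × 10²⁰ = 7.249 × 10⁶ kg/m³.

7.249 × 10⁶ kg/m³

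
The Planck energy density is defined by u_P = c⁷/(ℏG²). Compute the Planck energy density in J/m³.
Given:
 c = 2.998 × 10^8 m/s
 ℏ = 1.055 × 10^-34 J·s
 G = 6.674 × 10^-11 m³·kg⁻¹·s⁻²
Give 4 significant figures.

4.632 × 10^113 J/m³

u_P = c⁷/(ℏG²)
  = 2.177 × 10^59 / 4.699 × 10^-55
  = 4.632 × 10^113 J/m³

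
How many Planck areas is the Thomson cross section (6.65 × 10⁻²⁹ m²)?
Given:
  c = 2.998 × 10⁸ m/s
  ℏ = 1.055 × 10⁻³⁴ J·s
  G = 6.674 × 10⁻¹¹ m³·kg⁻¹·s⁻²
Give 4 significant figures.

Planck area: A_P = ℏG/c³ = 2.613 × 10⁻⁷⁰ m².
6.65 × 10⁻²⁹ / 2.613 × 10⁻⁷⁰ = 2.545 × 10⁴¹

2.545 × 10⁴¹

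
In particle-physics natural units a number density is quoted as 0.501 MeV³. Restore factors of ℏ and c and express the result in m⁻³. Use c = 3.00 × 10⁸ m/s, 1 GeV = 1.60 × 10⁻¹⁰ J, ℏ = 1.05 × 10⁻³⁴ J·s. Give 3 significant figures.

6.57 × 10³⁷ m⁻³

Number density is [L]⁻³ = [E]³/(ℏc)³.
1 GeV³ → 1/(ℏc)³ × (1 GeV in J)³ = 1.31 × 10⁴⁷ m⁻³.
Convert the energy scale: 0.501 MeV³ = 5.01 × 10⁻¹⁰ GeV³.
Result: 5.01 × 10⁻¹⁰ × 1.31 × 10⁴⁷ = 6.57 × 10³⁷ m⁻³.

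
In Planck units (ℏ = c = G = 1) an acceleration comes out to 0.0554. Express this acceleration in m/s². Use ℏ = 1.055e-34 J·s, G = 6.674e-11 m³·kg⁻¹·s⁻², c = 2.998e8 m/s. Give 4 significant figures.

3.080e50 m/s²

One Planck acceleration: a_P = √(c⁷/(ℏG)) = 5.560e51 m/s².
0.0554 × 5.560e51 m/s² = 3.080e50 m/s²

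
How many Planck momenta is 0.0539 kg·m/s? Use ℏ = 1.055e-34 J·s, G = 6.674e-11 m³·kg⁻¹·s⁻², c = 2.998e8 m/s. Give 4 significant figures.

8.259e-3

Planck momentum: p_P = √(ℏc³/G) = 6.527 kg·m/s.
0.0539 / 6.527 = 8.259e-3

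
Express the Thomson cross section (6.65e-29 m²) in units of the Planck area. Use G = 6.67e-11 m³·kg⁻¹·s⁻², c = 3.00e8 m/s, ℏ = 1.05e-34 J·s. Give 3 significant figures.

Planck area: A_P = ℏG/c³ = 2.59e-70 m².
6.65e-29 / 2.59e-70 = 2.56e41

2.56e41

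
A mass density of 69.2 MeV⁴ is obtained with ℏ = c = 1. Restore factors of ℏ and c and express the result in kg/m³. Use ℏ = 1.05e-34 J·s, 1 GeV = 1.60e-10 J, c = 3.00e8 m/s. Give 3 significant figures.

Mass density is [E]/(c²[L]³) = [E]⁴/(ℏ³c⁵).
1 GeV⁴ → 1/(ℏ³c⁵) × (1 GeV in J)⁴ = 2.33e20 kg/m³.
Convert the energy scale: 69.2 MeV⁴ = 6.92e-11 GeV⁴.
Result: 6.92e-11 × 2.33e20 = 1.61e10 kg/m³.

1.61e10 kg/m³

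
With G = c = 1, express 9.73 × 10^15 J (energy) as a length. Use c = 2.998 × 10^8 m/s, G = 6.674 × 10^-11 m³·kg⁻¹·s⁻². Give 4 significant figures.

Energy → length via G/c⁴.
9.73 × 10^15 J × (G/c⁴) = 8.038 × 10^-29 m

8.038 × 10^-29 m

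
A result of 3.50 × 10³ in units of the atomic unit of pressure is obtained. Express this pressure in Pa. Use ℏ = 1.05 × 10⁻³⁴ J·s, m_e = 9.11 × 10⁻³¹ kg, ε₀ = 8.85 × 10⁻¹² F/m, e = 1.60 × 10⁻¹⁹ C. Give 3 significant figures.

One atomic unit of pressure: P_au = E_h/a₀³ = m_e⁴e¹⁰/((4πε₀)⁵ℏ⁸) = 3.01 × 10¹³ Pa.
3.50 × 10³ × 3.01 × 10¹³ Pa = 1.05 × 10¹⁷ Pa

1.05 × 10¹⁷ Pa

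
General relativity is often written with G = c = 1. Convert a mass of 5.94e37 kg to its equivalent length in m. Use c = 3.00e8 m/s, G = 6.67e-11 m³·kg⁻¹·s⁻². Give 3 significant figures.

In G = c = 1 units mass has dimensions of length; the conversion factor is G/c².
5.94e37 kg × (G/c²) = 4.40e10 m

4.40e10 m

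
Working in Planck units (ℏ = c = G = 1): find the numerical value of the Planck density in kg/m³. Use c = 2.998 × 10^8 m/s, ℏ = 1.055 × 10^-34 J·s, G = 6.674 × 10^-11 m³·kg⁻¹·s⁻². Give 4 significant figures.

Dimensional analysis gives ρ_P = c⁵/(ℏG²).
  = 2.422 × 10^42 / 4.699 × 10^-55
  = 5.154 × 10^96 kg/m³

5.154 × 10^96 kg/m³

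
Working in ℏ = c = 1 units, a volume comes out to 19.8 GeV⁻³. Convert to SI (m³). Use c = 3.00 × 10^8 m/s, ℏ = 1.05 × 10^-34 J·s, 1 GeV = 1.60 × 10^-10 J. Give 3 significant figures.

1.51 × 10^-46 m³

Volume is [L]³ = [E]⁻³·(ℏc)³.
1 GeV⁻³ → (ℏc)³ × (1 GeV in J)⁻³ = 7.63 × 10^-48 m³.
Result: 19.8 × 7.63 × 10^-48 = 1.51 × 10^-46 m³.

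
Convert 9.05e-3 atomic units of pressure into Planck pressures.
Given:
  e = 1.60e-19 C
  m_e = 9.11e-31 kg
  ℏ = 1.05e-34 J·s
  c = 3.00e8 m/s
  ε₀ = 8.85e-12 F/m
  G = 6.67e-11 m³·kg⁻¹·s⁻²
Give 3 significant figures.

atomic unit of pressure: P_au = E_h/a₀³ = m_e⁴e¹⁰/((4πε₀)⁵ℏ⁸) = 3.01e13 Pa
Planck pressure: p_P = c⁷/(ℏG²) = 4.68e113 Pa
9.05e-3 × 3.01e13 / 4.68e113 = 5.82e-103

5.82e-103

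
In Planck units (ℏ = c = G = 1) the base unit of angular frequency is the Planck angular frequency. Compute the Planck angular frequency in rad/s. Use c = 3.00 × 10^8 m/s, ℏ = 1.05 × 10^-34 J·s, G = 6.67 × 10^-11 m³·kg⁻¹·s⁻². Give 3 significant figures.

ω_P = √(c⁵/(ℏG))
  = √(3.47 × 10^86)
  = 1.86 × 10^43 rad/s

1.86 × 10^43 rad/s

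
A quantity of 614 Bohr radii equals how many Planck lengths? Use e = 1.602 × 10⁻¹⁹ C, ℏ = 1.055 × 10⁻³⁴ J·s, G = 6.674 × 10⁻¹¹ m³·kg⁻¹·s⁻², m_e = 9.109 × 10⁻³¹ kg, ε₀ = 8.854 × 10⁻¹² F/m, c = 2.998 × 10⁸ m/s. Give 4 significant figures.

2.012 × 10²⁷

Bohr radius: a₀ = 4πε₀ℏ²/(m_e e²) = 5.297 × 10⁻¹¹ m
Planck length: ℓ_P = √(ℏG/c³) = 1.616 × 10⁻³⁵ m
614 × 5.297 × 10⁻¹¹ / 1.616 × 10⁻³⁵ = 2.012 × 10²⁷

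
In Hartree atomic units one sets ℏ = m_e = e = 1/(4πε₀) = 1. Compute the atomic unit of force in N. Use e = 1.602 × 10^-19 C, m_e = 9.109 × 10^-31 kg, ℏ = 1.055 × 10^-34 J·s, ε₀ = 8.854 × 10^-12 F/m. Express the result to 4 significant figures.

8.220 × 10^-8 N

F_au = E_h/a₀ = m_e²e⁶/((4πε₀)³ℏ⁴)
E_h = 4.354 × 10^-18 J
a₀ = 5.297 × 10^-11 m
E_h/a₀ = 8.220 × 10^-8 N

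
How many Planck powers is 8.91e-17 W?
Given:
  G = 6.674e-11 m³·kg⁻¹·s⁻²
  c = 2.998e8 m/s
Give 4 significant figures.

Planck power: P_P = c⁵/G = 3.629e52 W.
8.91e-17 / 3.629e52 = 2.455e-69

2.455e-69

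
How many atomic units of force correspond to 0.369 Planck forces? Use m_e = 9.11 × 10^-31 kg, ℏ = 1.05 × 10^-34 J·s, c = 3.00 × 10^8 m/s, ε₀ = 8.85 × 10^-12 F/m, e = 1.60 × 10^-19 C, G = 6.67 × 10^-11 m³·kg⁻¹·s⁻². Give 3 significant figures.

Planck force: F_P = c⁴/G = 1.21 × 10^44 N
atomic unit of force: F_au = E_h/a₀ = m_e²e⁶/((4πε₀)³ℏ⁴) = 8.33 × 10^-8 N
0.369 × 1.21 × 10^44 / 8.33 × 10^-8 = 5.38 × 10^50

5.38 × 10^50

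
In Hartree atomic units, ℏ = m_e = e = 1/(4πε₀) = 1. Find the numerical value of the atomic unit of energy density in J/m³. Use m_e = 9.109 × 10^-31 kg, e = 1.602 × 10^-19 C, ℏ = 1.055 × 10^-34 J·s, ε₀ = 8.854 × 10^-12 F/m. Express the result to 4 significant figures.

Dimensional analysis gives u_au = E_h/a₀³ = m_e⁴e¹⁰/((4πε₀)⁵ℏ⁸).
E_h = 4.354 × 10^-18 J
a₀ = 5.297 × 10^-11 m
E_h/a₀³ = 2.929 × 10^13 J/m³

2.929 × 10^13 J/m³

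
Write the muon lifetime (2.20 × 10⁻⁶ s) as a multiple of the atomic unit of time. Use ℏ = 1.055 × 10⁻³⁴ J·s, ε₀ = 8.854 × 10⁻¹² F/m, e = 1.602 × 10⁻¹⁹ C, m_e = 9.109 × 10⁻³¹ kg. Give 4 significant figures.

9.080 × 10¹⁰

atomic unit of time: τ_au = (4πε₀)²ℏ³/(m_e e⁴) = 2.423 × 10⁻¹⁷ s.
2.20 × 10⁻⁶ / 2.423 × 10⁻¹⁷ = 9.080 × 10¹⁰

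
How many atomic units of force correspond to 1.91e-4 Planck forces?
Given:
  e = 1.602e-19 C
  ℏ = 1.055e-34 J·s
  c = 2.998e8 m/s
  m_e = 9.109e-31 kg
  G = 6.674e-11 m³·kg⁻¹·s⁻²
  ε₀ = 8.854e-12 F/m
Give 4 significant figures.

Planck force: F_P = c⁴/G = 1.210e44 N
atomic unit of force: F_au = E_h/a₀ = m_e²e⁶/((4πε₀)³ℏ⁴) = 8.220e-8 N
1.91e-4 × 1.210e44 / 8.220e-8 = 2.813e47

2.813e47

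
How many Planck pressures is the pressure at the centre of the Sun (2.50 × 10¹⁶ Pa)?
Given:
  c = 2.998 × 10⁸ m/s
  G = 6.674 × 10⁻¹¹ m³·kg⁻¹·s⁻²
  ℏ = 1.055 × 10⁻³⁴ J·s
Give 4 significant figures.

5.397 × 10⁻⁹⁸

Planck pressure: p_P = c⁷/(ℏG²) = 4.632 × 10¹¹³ Pa.
2.50 × 10¹⁶ / 4.632 × 10¹¹³ = 5.397 × 10⁻⁹⁸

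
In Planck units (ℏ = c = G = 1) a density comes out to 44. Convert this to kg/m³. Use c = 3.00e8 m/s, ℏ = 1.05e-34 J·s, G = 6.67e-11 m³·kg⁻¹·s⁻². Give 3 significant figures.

One Planck density: ρ_P = c⁵/(ℏG²) = 5.20e96 kg/m³.
44 × 5.20e96 kg/m³ = 2.29e98 kg/m³

2.29e98 kg/m³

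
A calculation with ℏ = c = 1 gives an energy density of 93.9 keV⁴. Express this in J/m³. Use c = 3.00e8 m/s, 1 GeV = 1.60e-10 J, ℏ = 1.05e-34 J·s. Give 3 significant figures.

[E]/[L]³ = [E]⁴/(ℏc)³; restore (ℏc)⁻³.
1 GeV⁴ → 1/(ℏc)³ × (1 GeV in J)⁴ = 2.10e37 J/m³.
Convert the energy scale: 93.9 keV⁴ = 9.39e-23 GeV⁴.
Result: 9.39e-23 × 2.10e37 = 1.97e15 J/m³.

1.97e15 J/m³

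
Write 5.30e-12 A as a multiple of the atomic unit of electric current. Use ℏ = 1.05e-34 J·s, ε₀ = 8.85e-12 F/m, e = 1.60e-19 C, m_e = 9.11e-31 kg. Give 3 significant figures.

atomic unit of electric current: I_au = e E_h/ℏ = m_e e⁵/((4πε₀)²ℏ³) = 6.67e-3 A.
5.30e-12 / 6.67e-3 = 7.94e-10

7.94e-10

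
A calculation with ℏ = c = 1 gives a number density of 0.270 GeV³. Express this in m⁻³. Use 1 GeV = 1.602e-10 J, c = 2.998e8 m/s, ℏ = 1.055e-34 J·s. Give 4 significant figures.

3.508e46 m⁻³

Number density is [L]⁻³ = [E]³/(ℏc)³.
1 GeV³ → 1/(ℏc)³ × (1 GeV in J)³ = 1.299e47 m⁻³.
Result: 0.270 × 1.299e47 = 3.508e46 m⁻³.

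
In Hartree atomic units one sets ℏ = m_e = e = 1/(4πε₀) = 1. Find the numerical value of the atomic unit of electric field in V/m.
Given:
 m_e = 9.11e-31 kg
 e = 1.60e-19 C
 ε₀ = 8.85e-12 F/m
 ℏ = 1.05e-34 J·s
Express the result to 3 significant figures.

5.20e11 V/m

E_au = E_h/(e a₀) = m_e²e⁵/((4πε₀)³ℏ⁴)
E_h = 4.38e-18 J
a₀ = 5.26e-11 m
E_h/(e·a₀) = 5.20e11 V/m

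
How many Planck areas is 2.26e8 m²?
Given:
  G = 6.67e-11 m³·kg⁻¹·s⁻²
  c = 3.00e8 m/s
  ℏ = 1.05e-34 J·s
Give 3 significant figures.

8.71e77

Planck area: A_P = ℏG/c³ = 2.59e-70 m².
2.26e8 / 2.59e-70 = 8.71e77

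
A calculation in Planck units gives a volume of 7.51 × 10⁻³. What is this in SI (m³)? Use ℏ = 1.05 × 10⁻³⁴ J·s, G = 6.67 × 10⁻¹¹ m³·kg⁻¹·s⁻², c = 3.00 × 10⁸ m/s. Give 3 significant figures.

3.14 × 10⁻¹⁰⁷ m³

One Planck volume: V_P = (ℏG/c³)^(3/2) = 4.18 × 10⁻¹⁰⁵ m³.
7.51 × 10⁻³ × 4.18 × 10⁻¹⁰⁵ m³ = 3.14 × 10⁻¹⁰⁷ m³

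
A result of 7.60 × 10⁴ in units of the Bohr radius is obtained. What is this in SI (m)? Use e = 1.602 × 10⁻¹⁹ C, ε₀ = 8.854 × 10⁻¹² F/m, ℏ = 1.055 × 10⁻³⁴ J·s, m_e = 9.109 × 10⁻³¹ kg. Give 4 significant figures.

One Bohr radius: a₀ = 4πε₀ℏ²/(m_e e²) = 5.297 × 10⁻¹¹ m.
7.60 × 10⁴ × 5.297 × 10⁻¹¹ m = 4.026 × 10⁻⁶ m

4.026 × 10⁻⁶ m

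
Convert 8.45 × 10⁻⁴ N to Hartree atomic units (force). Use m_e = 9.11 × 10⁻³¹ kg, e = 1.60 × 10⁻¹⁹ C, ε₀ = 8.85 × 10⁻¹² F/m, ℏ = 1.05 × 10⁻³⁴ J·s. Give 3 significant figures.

1.01 × 10⁴

atomic unit of force: F_au = E_h/a₀ = m_e²e⁶/((4πε₀)³ℏ⁴) = 8.33 × 10⁻⁸ N.
8.45 × 10⁻⁴ / 8.33 × 10⁻⁸ = 1.01 × 10⁴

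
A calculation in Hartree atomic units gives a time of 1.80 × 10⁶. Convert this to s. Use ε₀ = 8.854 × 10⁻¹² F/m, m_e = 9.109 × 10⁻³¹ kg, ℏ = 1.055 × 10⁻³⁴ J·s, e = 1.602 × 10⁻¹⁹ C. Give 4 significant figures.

4.361 × 10⁻¹¹ s

One atomic unit of time: τ_au = (4πε₀)²ℏ³/(m_e e⁴) = 2.423 × 10⁻¹⁷ s.
1.80 × 10⁶ × 2.423 × 10⁻¹⁷ s = 4.361 × 10⁻¹¹ s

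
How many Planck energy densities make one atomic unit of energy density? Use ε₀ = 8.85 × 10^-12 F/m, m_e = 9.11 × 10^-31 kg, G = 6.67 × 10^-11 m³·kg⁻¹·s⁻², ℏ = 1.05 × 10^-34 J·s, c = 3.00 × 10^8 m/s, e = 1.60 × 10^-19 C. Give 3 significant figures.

atomic unit of energy density: u_au = E_h/a₀³ = m_e⁴e¹⁰/((4πε₀)⁵ℏ⁸) = 3.01 × 10^13 J/m³
Planck energy density: u_P = c⁷/(ℏG²) = 4.68 × 10^113 J/m³
ratio = 3.01 × 10^13 / 4.68 × 10^113 = 6.44 × 10^-101

6.44 × 10^-101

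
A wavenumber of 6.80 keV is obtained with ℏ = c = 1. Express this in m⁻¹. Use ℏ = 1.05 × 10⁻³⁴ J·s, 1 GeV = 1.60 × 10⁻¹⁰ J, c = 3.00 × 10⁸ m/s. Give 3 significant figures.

Inverse length is [E]/(ℏc).
1 GeV → 1/(ℏc) × (1 GeV in J) = 5.08 × 10¹⁵ m⁻¹.
Convert the energy scale: 6.80 keV = 6.80 × 10⁻⁶ GeV.
Result: 6.80 × 10⁻⁶ × 5.08 × 10¹⁵ = 3.45 × 10¹⁰ m⁻¹.

3.45 × 10¹⁰ m⁻¹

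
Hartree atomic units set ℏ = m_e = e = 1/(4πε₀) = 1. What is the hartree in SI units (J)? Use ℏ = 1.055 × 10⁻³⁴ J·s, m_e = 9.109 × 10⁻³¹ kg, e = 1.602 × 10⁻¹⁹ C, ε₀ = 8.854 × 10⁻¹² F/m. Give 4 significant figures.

4.354 × 10⁻¹⁸ J

Dimensional analysis gives E_h = m_e e⁴/(4πε₀ℏ)².
  = 6.000 × 10⁻¹⁰⁶ / 1.378 × 10⁻⁸⁸
  = 4.354 × 10⁻¹⁸ J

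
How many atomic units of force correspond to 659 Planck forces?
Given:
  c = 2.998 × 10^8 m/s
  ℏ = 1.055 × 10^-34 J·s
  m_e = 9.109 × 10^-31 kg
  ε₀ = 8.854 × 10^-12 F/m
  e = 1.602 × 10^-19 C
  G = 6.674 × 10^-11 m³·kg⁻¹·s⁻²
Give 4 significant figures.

Planck force: F_P = c⁴/G = 1.210 × 10^44 N
atomic unit of force: F_au = E_h/a₀ = m_e²e⁶/((4πε₀)³ℏ⁴) = 8.220 × 10^-8 N
659 × 1.210 × 10^44 / 8.220 × 10^-8 = 9.704 × 10^53

9.704 × 10^53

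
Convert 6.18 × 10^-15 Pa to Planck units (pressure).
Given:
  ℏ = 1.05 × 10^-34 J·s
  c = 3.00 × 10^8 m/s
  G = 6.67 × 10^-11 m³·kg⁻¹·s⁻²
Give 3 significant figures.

1.32 × 10^-128

Planck pressure: p_P = c⁷/(ℏG²) = 4.68 × 10^113 Pa.
6.18 × 10^-15 / 4.68 × 10^113 = 1.32 × 10^-128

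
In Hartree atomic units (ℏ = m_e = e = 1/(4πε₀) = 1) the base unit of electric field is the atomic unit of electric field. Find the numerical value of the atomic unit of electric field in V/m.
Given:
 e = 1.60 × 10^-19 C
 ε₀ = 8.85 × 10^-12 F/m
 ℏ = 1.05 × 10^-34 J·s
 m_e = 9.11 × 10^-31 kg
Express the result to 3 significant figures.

E_au = E_h/(e a₀) = m_e²e⁵/((4πε₀)³ℏ⁴)
E_h = 4.38 × 10^-18 J
a₀ = 5.26 × 10^-11 m
E_h/(e·a₀) = 5.20 × 10^11 V/m

5.20 × 10^11 V/m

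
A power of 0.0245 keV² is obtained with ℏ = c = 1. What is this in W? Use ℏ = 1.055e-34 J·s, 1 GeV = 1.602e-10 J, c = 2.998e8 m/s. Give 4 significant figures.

Power is [E]/[T] = [E]²/ℏ.
1 GeV² → 1/ℏ × (1 GeV in J)² = 2.433e14 W.
Convert the energy scale: 0.0245 keV² = 2.45e-14 GeV².
Result: 2.45e-14 × 2.433e14 = 5.960 W.

5.960 W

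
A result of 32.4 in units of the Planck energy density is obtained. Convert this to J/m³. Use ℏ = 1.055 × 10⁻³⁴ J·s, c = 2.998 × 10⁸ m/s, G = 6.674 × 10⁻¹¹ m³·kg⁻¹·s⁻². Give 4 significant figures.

One Planck energy density: u_P = c⁷/(ℏG²) = 4.632 × 10¹¹³ J/m³.
32.4 × 4.632 × 10¹¹³ J/m³ = 1.501 × 10¹¹⁵ J/m³

1.501 × 10¹¹⁵ J/m³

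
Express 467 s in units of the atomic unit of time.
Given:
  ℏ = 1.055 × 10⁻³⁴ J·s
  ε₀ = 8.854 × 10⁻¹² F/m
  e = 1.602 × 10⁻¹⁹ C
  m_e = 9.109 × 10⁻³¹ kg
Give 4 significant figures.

atomic unit of time: τ_au = (4πε₀)²ℏ³/(m_e e⁴) = 2.423 × 10⁻¹⁷ s.
467 / 2.423 × 10⁻¹⁷ = 1.927 × 10¹⁹

1.927 × 10¹⁹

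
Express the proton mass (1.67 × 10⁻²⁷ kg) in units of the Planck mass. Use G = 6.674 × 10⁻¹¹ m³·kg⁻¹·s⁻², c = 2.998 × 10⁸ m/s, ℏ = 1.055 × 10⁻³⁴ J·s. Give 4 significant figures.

7.671 × 10⁻²⁰

Planck mass: m_P = √(ℏc/G) = 2.177 × 10⁻⁸ kg.
1.67 × 10⁻²⁷ / 2.177 × 10⁻⁸ = 7.671 × 10⁻²⁰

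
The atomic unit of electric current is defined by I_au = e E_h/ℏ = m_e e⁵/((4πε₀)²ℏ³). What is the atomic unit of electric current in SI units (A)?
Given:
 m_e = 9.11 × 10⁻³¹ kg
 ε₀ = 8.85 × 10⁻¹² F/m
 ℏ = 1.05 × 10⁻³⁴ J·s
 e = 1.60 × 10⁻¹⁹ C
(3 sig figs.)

I_au = e E_h/ℏ = m_e e⁵/((4πε₀)²ℏ³)
E_h = 4.38 × 10⁻¹⁸ J
e·E_h/ℏ = 6.67 × 10⁻³ A

6.67 × 10⁻³ A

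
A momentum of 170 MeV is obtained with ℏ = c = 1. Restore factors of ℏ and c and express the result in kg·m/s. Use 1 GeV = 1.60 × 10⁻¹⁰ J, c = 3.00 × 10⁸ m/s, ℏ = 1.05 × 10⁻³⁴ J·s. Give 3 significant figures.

Momentum is [E]/c; divide by c.
1 GeV → 1/c × (1 GeV in J) = 5.33 × 10⁻¹⁹ kg·m/s.
Convert the energy scale: 170 MeV = 0.170 GeV.
Result: 0.170 × 5.33 × 10⁻¹⁹ = 9.07 × 10⁻²⁰ kg·m/s.

9.07 × 10⁻²⁰ kg·m/s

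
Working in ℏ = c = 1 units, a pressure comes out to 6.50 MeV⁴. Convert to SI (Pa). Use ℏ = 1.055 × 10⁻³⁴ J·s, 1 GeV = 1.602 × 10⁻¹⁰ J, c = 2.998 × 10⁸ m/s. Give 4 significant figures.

Pressure is [E]/[L]³ = [E]⁴/(ℏc)³.
1 GeV⁴ → 1/(ℏc)³ × (1 GeV in J)⁴ = 2.082 × 10³⁷ Pa.
Convert the energy scale: 6.50 MeV⁴ = 6.50 × 10⁻¹² GeV⁴.
Result: 6.50 × 10⁻¹² × 2.082 × 10³⁷ = 1.353 × 10²⁶ Pa.

1.353 × 10²⁶ Pa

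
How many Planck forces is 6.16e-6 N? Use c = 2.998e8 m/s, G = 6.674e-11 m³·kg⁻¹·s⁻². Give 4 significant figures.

Planck force: F_P = c⁴/G = 1.210e44 N.
6.16e-6 / 1.210e44 = 5.089e-50

5.089e-50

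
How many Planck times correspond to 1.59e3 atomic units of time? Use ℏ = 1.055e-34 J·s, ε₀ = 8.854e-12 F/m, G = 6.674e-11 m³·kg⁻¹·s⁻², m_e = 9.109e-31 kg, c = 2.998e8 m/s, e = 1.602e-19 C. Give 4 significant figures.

atomic unit of time: τ_au = (4πε₀)²ℏ³/(m_e e⁴) = 2.423e-17 s
Planck time: t_P = √(ℏG/c⁵) = 5.392e-44 s
1.59e3 × 2.423e-17 / 5.392e-44 = 7.145e29

7.145e29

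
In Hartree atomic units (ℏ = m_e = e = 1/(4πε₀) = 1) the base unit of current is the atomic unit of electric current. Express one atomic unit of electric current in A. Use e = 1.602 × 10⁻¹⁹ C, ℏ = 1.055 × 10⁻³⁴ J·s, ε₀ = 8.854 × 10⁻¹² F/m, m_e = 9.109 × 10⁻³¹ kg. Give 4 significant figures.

6.612 × 10⁻³ A

I_au = e E_h/ℏ = m_e e⁵/((4πε₀)²ℏ³)
E_h = 4.354 × 10⁻¹⁸ J
e·E_h/ℏ = 6.612 × 10⁻³ A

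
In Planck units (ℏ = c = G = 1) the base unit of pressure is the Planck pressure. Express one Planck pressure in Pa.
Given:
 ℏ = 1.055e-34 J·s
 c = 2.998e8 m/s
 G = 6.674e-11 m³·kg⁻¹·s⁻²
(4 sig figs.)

p_P = c⁷/(ℏG²)
  = 2.177e59 / 4.699e-55
  = 4.632e113 Pa

4.632e113 Pa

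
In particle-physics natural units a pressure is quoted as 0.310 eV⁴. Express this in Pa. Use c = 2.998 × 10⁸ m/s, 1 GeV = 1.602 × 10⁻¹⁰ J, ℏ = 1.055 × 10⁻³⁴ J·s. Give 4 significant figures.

Pressure is [E]/[L]³ = [E]⁴/(ℏc)³.
1 GeV⁴ → 1/(ℏc)³ × (1 GeV in J)⁴ = 2.082 × 10³⁷ Pa.
Convert the energy scale: 0.310 eV⁴ = 3.10 × 10⁻³⁷ GeV⁴.
Result: 3.10 × 10⁻³⁷ × 2.082 × 10³⁷ = 6.453 Pa.

6.453 Pa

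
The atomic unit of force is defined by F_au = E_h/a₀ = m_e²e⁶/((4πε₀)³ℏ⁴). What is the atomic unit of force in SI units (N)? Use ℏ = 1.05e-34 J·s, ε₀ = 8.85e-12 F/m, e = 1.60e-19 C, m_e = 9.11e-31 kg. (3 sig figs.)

F_au = E_h/a₀ = m_e²e⁶/((4πε₀)³ℏ⁴)
E_h = 4.38e-18 J
a₀ = 5.26e-11 m
E_h/a₀ = 8.33e-8 N

8.33e-8 N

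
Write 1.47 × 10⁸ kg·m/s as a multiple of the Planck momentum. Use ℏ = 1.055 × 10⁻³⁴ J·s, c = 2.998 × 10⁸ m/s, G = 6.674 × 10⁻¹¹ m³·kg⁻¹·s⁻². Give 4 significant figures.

2.252 × 10⁷

Planck momentum: p_P = √(ℏc³/G) = 6.527 kg·m/s.
1.47 × 10⁸ / 6.527 = 2.252 × 10⁷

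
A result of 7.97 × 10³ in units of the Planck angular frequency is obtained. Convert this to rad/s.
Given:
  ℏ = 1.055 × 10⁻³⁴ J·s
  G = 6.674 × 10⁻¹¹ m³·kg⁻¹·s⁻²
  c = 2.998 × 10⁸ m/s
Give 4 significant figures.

One Planck angular frequency: ω_P = √(c⁵/(ℏG)) = 1.855 × 10⁴³ rad/s.
7.97 × 10³ × 1.855 × 10⁴³ rad/s = 1.478 × 10⁴⁷ rad/s

1.478 × 10⁴⁷ rad/s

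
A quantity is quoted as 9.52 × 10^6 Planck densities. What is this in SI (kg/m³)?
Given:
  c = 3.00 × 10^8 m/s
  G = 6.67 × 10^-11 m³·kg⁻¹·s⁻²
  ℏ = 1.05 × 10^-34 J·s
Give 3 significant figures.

4.95 × 10^103 kg/m³

One Planck density: ρ_P = c⁵/(ℏG²) = 5.20 × 10^96 kg/m³.
9.52 × 10^6 × 5.20 × 10^96 kg/m³ = 4.95 × 10^103 kg/m³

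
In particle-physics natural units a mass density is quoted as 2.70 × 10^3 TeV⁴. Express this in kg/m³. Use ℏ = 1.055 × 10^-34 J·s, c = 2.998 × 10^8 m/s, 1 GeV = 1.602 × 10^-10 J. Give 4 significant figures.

6.253 × 10^35 kg/m³

Mass density is [E]/(c²[L]³) = [E]⁴/(ℏ³c⁵).
1 GeV⁴ → 1/(ℏ³c⁵) × (1 GeV in J)⁴ = 2.316 × 10^20 kg/m³.
Convert the energy scale: 2.70 × 10^3 TeV⁴ = 2.70 × 10^15 GeV⁴.
Result: 2.70 × 10^15 × 2.316 × 10^20 = 6.253 × 10^35 kg/m³.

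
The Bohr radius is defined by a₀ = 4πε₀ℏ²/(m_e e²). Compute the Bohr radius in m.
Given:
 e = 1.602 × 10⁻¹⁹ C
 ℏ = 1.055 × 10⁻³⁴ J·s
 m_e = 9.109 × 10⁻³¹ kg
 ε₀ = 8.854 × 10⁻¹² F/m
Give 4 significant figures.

a₀ = 4πε₀ℏ²/(m_e e²)
  = 1.238 × 10⁻⁷⁸ / 2.338 × 10⁻⁶⁸
  = 5.297 × 10⁻¹¹ m

5.297 × 10⁻¹¹ m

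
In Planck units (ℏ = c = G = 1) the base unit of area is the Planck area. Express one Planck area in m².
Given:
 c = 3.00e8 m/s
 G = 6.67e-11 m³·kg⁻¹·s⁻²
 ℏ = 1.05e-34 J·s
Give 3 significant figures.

2.59e-70 m²

A_P = ℏG/c³
  = 7.00e-45 / 2.70e25
  = 2.59e-70 m²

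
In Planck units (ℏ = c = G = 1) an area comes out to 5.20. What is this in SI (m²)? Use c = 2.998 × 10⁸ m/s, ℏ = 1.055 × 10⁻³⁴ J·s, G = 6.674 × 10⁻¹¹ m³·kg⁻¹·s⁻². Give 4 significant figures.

1.359 × 10⁻⁶⁹ m²

One Planck area: A_P = ℏG/c³ = 2.613 × 10⁻⁷⁰ m².
5.20 × 2.613 × 10⁻⁷⁰ m² = 1.359 × 10⁻⁶⁹ m²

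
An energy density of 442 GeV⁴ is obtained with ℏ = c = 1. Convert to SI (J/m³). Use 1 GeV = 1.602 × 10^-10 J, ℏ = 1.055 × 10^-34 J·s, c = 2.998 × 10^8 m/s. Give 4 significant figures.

[E]/[L]³ = [E]⁴/(ℏc)³; restore (ℏc)⁻³.
1 GeV⁴ → 1/(ℏc)³ × (1 GeV in J)⁴ = 2.082 × 10^37 J/m³.
Result: 442 × 2.082 × 10^37 = 9.201 × 10^39 J/m³.

9.201 × 10^39 J/m³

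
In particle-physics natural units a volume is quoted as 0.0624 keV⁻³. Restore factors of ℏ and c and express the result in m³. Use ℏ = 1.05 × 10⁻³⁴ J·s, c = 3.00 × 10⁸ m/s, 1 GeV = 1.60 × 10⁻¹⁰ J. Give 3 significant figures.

4.76 × 10⁻³¹ m³

Volume is [L]³ = [E]⁻³·(ℏc)³.
1 GeV⁻³ → (ℏc)³ × (1 GeV in J)⁻³ = 7.63 × 10⁻⁴⁸ m³.
Convert the energy scale: 0.0624 keV⁻³ = 6.24 × 10¹⁶ GeV⁻³.
Result: 6.24 × 10¹⁶ × 7.63 × 10⁻⁴⁸ = 4.76 × 10⁻³¹ m³.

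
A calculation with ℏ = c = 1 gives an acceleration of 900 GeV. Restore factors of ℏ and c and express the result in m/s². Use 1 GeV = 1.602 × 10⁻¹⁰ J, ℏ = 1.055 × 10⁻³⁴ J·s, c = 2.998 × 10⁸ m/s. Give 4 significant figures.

Acceleration is [L]/[T]² = c·[E]/ℏ.
1 GeV → c/ℏ × (1 GeV in J) = 4.552 × 10³² m/s².
Result: 900 × 4.552 × 10³² = 4.097 × 10³⁵ m/s².

4.097 × 10³⁵ m/s²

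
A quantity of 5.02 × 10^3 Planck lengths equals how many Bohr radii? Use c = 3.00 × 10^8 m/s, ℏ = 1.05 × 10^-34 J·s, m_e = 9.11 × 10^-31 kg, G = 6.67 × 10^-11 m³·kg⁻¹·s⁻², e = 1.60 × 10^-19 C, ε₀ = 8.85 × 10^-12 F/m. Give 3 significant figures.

Planck length: ℓ_P = √(ℏG/c³) = 1.61 × 10^-35 m
Bohr radius: a₀ = 4πε₀ℏ²/(m_e e²) = 5.26 × 10^-11 m
5.02 × 10^3 × 1.61 × 10^-35 / 5.26 × 10^-11 = 1.54 × 10^-21

1.54 × 10^-21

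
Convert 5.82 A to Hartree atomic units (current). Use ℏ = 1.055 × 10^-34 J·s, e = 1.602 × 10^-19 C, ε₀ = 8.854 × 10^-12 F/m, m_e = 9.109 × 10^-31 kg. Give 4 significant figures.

atomic unit of electric current: I_au = e E_h/ℏ = m_e e⁵/((4πε₀)²ℏ³) = 6.612 × 10^-3 A.
5.82 / 6.612 × 10^-3 = 880.2

880.2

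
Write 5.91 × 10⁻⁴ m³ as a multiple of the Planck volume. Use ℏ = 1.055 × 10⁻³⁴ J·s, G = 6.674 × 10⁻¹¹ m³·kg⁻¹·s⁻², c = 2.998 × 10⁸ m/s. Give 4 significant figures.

1.399 × 10¹⁰¹

Planck volume: V_P = (ℏG/c³)^(3/2) = 4.224 × 10⁻¹⁰⁵ m³.
5.91 × 10⁻⁴ / 4.224 × 10⁻¹⁰⁵ = 1.399 × 10¹⁰¹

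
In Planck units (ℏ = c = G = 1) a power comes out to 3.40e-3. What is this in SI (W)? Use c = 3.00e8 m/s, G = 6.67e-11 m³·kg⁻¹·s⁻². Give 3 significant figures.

One Planck power: P_P = c⁵/G = 3.64e52 W.
3.40e-3 × 3.64e52 W = 1.24e50 W

1.24e50 W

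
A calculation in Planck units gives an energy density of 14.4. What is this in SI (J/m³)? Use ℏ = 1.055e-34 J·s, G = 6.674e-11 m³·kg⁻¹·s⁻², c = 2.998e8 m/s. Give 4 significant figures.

One Planck energy density: u_P = c⁷/(ℏG²) = 4.632e113 J/m³.
14.4 × 4.632e113 J/m³ = 6.671e114 J/m³

6.671e114 J/m³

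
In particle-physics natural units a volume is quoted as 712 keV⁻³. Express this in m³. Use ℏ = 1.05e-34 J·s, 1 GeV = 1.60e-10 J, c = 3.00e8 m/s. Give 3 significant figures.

5.43e-27 m³

Volume is [L]³ = [E]⁻³·(ℏc)³.
1 GeV⁻³ → (ℏc)³ × (1 GeV in J)⁻³ = 7.63e-48 m³.
Convert the energy scale: 712 keV⁻³ = 7.12e20 GeV⁻³.
Result: 7.12e20 × 7.63e-48 = 5.43e-27 m³.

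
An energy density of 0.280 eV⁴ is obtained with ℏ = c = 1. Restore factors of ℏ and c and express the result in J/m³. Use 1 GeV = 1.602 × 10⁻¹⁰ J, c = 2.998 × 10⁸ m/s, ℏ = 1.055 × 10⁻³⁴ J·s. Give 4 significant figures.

[E]/[L]³ = [E]⁴/(ℏc)³; restore (ℏc)⁻³.
1 GeV⁴ → 1/(ℏc)³ × (1 GeV in J)⁴ = 2.082 × 10³⁷ J/m³.
Convert the energy scale: 0.280 eV⁴ = 2.80 × 10⁻³⁷ GeV⁴.
Result: 2.80 × 10⁻³⁷ × 2.082 × 10³⁷ = 5.828 J/m³.

5.828 J/m³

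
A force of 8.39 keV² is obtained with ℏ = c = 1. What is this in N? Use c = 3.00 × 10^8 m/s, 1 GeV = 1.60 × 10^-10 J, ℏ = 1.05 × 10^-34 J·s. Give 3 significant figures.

Force is [E]/[L] = [E]²/(ℏc); restore (ℏc)⁻¹.
1 GeV² → 1/(ℏc) × (1 GeV in J)² = 8.13 × 10^5 N.
Convert the energy scale: 8.39 keV² = 8.39 × 10^-12 GeV².
Result: 8.39 × 10^-12 × 8.13 × 10^5 = 6.82 × 10^-6 N.

6.82 × 10^-6 N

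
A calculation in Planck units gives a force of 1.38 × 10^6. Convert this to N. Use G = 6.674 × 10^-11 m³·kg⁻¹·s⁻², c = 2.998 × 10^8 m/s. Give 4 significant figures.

1.670 × 10^50 N

One Planck force: F_P = c⁴/G = 1.210 × 10^44 N.
1.38 × 10^6 × 1.210 × 10^44 N = 1.670 × 10^50 N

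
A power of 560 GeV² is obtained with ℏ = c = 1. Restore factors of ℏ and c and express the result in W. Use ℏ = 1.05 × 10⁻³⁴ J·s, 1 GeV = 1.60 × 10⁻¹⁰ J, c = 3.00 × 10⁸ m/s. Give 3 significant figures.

Power is [E]/[T] = [E]²/ℏ.
1 GeV² → 1/ℏ × (1 GeV in J)² = 2.44 × 10¹⁴ W.
Result: 560 × 2.44 × 10¹⁴ = 1.37 × 10¹⁷ W.

1.37 × 10¹⁷ W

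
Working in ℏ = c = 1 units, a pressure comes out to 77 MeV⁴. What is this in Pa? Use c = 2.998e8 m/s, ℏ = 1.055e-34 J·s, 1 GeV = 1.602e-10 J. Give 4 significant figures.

Pressure is [E]/[L]³ = [E]⁴/(ℏc)³.
1 GeV⁴ → 1/(ℏc)³ × (1 GeV in J)⁴ = 2.082e37 Pa.
Convert the energy scale: 77 MeV⁴ = 7.70e-11 GeV⁴.
Result: 7.70e-11 × 2.082e37 = 1.603e27 Pa.

1.603e27 Pa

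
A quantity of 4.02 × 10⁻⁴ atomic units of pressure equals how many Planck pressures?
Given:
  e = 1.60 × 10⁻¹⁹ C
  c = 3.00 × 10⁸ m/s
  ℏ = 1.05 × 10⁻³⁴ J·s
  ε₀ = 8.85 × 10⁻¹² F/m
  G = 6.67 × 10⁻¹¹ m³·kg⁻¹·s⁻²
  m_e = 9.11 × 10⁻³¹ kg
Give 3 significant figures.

2.59 × 10⁻¹⁰⁴

atomic unit of pressure: P_au = E_h/a₀³ = m_e⁴e¹⁰/((4πε₀)⁵ℏ⁸) = 3.01 × 10¹³ Pa
Planck pressure: p_P = c⁷/(ℏG²) = 4.68 × 10¹¹³ Pa
4.02 × 10⁻⁴ × 3.01 × 10¹³ / 4.68 × 10¹¹³ = 2.59 × 10⁻¹⁰⁴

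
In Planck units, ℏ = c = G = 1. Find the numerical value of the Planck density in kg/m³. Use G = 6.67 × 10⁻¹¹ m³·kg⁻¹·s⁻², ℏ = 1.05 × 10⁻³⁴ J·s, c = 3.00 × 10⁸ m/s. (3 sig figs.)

From ℏ = c = G = 1 the density scale is ρ_P = c⁵/(ℏG²).
  = 2.43 × 10⁴² / 4.67 × 10⁻⁵⁵
  = 5.20 × 10⁹⁶ kg/m³

5.20 × 10⁹⁶ kg/m³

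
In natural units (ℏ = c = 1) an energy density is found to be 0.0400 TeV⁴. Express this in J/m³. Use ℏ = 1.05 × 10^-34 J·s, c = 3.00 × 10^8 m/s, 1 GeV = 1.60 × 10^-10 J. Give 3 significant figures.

8.39 × 10^47 J/m³

[E]/[L]³ = [E]⁴/(ℏc)³; restore (ℏc)⁻³.
1 GeV⁴ → 1/(ℏc)³ × (1 GeV in J)⁴ = 2.10 × 10^37 J/m³.
Convert the energy scale: 0.0400 TeV⁴ = 4.00 × 10^10 GeV⁴.
Result: 4.00 × 10^10 × 2.10 × 10^37 = 8.39 × 10^47 J/m³.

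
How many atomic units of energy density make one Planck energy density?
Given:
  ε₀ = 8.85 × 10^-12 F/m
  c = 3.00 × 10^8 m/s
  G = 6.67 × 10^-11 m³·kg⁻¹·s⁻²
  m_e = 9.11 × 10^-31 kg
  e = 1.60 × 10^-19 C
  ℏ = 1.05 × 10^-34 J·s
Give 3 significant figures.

Planck energy density: u_P = c⁷/(ℏG²) = 4.68 × 10^113 J/m³
atomic unit of energy density: u_au = E_h/a₀³ = m_e⁴e¹⁰/((4πε₀)⁵ℏ⁸) = 3.01 × 10^13 J/m³
ratio = 4.68 × 10^113 / 3.01 × 10^13 = 1.55 × 10^100

1.55 × 10^100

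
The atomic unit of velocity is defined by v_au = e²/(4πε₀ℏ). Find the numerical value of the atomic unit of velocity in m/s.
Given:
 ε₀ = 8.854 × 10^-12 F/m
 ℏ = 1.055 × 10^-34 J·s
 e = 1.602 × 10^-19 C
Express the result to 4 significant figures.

v_au = e²/(4πε₀ℏ)
  = 2.566 × 10^-38 / 1.174 × 10^-44
  = 2.186 × 10^6 m/s

2.186 × 10^6 m/s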